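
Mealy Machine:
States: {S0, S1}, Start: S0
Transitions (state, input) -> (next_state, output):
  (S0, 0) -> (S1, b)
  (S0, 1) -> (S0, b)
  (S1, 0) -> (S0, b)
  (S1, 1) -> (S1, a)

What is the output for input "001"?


Step-by-step:
  (S0, 0) -> (S1, b)
  (S1, 0) -> (S0, b)
  (S0, 1) -> (S0, b)

"bbb"


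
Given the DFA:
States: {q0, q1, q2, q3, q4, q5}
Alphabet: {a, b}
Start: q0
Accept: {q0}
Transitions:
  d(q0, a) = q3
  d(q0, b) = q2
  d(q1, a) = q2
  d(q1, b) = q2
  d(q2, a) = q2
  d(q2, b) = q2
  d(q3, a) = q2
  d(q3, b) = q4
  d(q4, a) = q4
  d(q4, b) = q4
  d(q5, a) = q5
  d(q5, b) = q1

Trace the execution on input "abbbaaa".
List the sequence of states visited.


Input: abbbaaa
d(q0, a) = q3
d(q3, b) = q4
d(q4, b) = q4
d(q4, b) = q4
d(q4, a) = q4
d(q4, a) = q4
d(q4, a) = q4


q0 -> q3 -> q4 -> q4 -> q4 -> q4 -> q4 -> q4


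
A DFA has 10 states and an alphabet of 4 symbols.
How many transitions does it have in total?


Each state has exactly one transition per symbol.
10 * 4 = 40

40


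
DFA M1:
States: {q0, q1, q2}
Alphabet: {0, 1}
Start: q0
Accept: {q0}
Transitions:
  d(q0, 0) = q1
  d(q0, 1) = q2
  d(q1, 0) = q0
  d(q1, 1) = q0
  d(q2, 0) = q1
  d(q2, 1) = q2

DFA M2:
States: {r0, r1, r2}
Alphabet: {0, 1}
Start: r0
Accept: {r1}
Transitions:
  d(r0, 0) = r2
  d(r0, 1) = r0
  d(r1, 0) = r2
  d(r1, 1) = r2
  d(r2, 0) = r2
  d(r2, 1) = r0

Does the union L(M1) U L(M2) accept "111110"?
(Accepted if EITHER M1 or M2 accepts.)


M1: final=q1 accepted=False
M2: final=r2 accepted=False

No, union rejects (neither accepts)


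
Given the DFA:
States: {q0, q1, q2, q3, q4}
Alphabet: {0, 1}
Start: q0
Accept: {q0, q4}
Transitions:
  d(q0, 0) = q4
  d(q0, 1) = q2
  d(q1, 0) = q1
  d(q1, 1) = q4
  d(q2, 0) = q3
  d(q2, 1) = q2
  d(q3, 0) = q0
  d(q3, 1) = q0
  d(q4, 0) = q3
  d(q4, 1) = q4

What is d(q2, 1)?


Looking up transition d(q2, 1)

q2


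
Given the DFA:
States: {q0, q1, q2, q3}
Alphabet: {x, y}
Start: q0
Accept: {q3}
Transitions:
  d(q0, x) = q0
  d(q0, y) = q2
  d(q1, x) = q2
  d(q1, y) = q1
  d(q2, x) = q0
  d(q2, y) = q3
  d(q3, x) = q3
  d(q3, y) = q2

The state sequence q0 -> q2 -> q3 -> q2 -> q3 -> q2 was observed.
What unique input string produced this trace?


Trace back each transition to find the symbol:
  q0 --[y]--> q2
  q2 --[y]--> q3
  q3 --[y]--> q2
  q2 --[y]--> q3
  q3 --[y]--> q2

"yyyyy"


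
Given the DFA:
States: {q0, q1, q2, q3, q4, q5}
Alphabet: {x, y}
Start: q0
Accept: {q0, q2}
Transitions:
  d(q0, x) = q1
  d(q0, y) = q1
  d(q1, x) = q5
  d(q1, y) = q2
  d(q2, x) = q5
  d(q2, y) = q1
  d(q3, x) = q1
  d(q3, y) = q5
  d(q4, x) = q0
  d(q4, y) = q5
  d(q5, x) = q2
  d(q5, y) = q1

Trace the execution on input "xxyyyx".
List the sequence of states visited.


Input: xxyyyx
d(q0, x) = q1
d(q1, x) = q5
d(q5, y) = q1
d(q1, y) = q2
d(q2, y) = q1
d(q1, x) = q5


q0 -> q1 -> q5 -> q1 -> q2 -> q1 -> q5


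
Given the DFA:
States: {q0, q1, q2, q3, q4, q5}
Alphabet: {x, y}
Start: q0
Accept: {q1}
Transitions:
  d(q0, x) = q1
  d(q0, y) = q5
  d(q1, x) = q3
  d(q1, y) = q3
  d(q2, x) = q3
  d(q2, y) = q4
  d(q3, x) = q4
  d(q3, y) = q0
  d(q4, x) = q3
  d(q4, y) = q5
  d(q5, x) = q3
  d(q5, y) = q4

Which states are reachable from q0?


BFS from q0:
  layer 0: {q0}
  layer 1: {q1, q5}
  layer 2: {q3, q4}

{q0, q1, q3, q4, q5}


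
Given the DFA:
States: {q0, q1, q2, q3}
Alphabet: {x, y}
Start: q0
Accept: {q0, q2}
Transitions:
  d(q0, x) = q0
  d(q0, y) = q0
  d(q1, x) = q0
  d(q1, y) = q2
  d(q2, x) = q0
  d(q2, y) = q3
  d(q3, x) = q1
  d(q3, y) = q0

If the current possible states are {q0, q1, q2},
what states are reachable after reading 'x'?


Apply transition on 'x' from each current state:
  d(q0, x) = q0
  d(q1, x) = q0
  d(q2, x) = q0

{q0}


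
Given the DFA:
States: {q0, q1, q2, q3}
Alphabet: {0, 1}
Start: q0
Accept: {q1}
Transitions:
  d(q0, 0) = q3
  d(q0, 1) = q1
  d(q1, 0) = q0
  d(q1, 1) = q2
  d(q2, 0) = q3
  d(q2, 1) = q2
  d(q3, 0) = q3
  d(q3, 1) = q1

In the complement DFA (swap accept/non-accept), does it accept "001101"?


Trace: q0 -> q3 -> q3 -> q1 -> q2 -> q3 -> q1
Final: q1
Original accept: {q1}
Complement: q1 is in original accept

No, complement rejects (original accepts)


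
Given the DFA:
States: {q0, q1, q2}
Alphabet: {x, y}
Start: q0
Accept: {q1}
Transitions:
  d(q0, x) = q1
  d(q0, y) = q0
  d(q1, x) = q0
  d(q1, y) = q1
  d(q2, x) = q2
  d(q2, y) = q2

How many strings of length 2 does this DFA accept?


Enumerating all length-2 strings:
  "xx" -> q0 [reject]
  "xy" -> q1 [accept]
  "yx" -> q1 [accept]
  "yy" -> q0 [reject]

2 out of 4


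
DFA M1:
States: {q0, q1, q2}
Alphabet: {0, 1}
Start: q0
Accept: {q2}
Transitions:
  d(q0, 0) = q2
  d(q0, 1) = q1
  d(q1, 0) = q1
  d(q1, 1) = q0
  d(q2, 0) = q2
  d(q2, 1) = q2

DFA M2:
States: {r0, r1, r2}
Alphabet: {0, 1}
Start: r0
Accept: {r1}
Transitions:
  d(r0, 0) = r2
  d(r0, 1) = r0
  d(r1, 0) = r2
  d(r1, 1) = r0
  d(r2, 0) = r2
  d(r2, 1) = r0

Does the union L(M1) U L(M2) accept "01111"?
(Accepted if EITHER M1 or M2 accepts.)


M1: final=q2 accepted=True
M2: final=r0 accepted=False

Yes, union accepts


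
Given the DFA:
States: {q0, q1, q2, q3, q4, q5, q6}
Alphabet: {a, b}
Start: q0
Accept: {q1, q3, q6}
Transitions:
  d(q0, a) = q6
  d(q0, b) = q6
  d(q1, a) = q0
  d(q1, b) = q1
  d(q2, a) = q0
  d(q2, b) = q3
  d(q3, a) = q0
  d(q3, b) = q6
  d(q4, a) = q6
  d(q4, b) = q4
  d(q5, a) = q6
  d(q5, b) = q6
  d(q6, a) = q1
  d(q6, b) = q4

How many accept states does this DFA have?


Accept states listed: {q1, q3, q6}
Counting: q1(1) q3(2) q6(3)

3


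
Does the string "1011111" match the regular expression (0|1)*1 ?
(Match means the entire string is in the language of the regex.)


|string| = 7; first = '1'; last = '1'

Yes, "1011111" matches (0|1)*1


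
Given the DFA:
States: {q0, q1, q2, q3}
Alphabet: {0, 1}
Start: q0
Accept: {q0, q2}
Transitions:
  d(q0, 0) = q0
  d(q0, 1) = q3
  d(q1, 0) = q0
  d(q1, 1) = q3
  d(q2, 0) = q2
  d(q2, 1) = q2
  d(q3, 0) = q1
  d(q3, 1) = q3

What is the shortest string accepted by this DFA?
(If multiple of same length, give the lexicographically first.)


BFS by string length (lex-first path to each state shown):
  len 0: q0<-""
Found accept state at length 0.

"" (empty string)


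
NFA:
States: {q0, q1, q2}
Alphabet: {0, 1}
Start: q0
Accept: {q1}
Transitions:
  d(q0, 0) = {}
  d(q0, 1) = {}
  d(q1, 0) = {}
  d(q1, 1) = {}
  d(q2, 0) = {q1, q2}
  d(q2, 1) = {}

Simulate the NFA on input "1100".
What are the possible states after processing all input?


Start: {q0}
  --1--> {}
  --1--> {}
  --0--> {}
  --0--> {}

{} (empty set, no valid transitions)


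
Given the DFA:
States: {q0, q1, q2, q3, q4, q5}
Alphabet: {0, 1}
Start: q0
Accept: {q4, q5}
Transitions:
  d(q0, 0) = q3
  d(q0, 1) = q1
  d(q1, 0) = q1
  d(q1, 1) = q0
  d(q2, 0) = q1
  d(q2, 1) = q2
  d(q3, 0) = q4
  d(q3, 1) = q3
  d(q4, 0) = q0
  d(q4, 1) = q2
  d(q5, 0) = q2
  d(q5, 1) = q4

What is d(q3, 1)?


Looking up transition d(q3, 1)

q3


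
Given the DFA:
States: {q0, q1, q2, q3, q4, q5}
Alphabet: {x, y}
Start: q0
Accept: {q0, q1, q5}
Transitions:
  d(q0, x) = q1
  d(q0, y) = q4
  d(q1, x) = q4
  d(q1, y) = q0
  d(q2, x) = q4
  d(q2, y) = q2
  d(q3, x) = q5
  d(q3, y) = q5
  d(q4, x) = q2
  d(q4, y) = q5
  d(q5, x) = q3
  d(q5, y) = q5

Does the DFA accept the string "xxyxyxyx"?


Trace: q0 -> q1 -> q4 -> q5 -> q3 -> q5 -> q3 -> q5 -> q3
Final state: q3
Accept states: {q0, q1, q5}

No, rejected (final state q3 is not an accept state)


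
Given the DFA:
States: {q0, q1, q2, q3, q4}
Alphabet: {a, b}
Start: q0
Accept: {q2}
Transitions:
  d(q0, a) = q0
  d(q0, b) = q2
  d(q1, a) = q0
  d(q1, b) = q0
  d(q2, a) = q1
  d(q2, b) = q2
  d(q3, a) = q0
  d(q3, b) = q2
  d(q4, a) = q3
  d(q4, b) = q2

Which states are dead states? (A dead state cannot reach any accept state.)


Forward reachability from each state:
  q0 -> reaches accept state q2 (live)
  q1 -> reaches accept state q2 (live)
  q2 -> reaches accept state q2 (live)
  q3 -> reaches accept state q2 (live)
  q4 -> reaches accept state q2 (live)

None (all states can reach an accept state)


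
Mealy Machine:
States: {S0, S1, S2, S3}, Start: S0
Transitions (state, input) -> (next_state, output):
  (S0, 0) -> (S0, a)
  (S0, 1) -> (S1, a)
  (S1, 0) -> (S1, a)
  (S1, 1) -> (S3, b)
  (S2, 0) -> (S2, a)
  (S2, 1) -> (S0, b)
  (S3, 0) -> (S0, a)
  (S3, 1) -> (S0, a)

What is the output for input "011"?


Step-by-step:
  (S0, 0) -> (S0, a)
  (S0, 1) -> (S1, a)
  (S1, 1) -> (S3, b)

"aab"


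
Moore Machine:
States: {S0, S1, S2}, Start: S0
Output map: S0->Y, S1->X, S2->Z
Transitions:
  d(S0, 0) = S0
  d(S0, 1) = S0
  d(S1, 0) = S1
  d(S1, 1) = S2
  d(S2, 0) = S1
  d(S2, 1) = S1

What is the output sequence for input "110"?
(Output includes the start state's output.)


Start: S0 (output Y)
  --1--> S0 (output Y)
  --1--> S0 (output Y)
  --0--> S0 (output Y)

"YYYY"


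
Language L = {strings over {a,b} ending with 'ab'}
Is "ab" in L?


last two symbols = 'ab'

Yes, "ab" is in L


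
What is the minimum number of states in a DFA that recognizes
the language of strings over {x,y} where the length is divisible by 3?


States track (length) mod 3.
Need 3 states: one per remainder 0..2; accept = remainder 0.

3


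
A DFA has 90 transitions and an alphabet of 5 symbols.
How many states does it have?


Each state has exactly one transition per symbol.
states = transitions / |alphabet| = 90 / 5 = 18

18


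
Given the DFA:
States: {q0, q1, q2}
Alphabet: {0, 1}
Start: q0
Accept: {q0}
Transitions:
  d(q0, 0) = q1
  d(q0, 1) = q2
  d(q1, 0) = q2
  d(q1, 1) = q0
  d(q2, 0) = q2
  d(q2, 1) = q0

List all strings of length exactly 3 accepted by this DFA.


All strings of length 3: 8 total
Accepted: 2

"001", "101"


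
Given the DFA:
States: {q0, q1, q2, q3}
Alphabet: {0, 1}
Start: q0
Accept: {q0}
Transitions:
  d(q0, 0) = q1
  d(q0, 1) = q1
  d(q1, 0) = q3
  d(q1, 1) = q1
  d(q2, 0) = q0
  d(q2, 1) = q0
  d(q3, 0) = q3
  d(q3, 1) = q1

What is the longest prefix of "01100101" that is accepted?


Run the DFA, marking each prefix where the state is accepting:
  "" -> q0 [accept]
  "0" -> q1 [reject]
  "01" -> q1 [reject]
  "011" -> q1 [reject]
  "0110" -> q3 [reject]
  "01100" -> q3 [reject]
  "011001" -> q1 [reject]
  "0110010" -> q3 [reject]
  "01100101" -> q1 [reject]

""


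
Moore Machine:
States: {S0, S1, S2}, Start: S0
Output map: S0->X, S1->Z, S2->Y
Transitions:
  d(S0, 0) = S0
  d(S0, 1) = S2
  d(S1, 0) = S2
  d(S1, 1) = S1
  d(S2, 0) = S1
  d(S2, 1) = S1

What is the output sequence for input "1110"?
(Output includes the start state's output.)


Start: S0 (output X)
  --1--> S2 (output Y)
  --1--> S1 (output Z)
  --1--> S1 (output Z)
  --0--> S2 (output Y)

"XYZZY"


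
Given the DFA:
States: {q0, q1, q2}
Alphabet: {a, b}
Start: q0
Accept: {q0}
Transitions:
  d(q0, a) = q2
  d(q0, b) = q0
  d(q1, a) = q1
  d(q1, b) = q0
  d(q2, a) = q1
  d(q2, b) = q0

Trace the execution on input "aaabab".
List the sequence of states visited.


Input: aaabab
d(q0, a) = q2
d(q2, a) = q1
d(q1, a) = q1
d(q1, b) = q0
d(q0, a) = q2
d(q2, b) = q0


q0 -> q2 -> q1 -> q1 -> q0 -> q2 -> q0


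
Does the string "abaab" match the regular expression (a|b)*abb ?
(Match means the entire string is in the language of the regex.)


|string| = 5; first = 'a'; last = 'b'

No, "abaab" does not match (a|b)*abb


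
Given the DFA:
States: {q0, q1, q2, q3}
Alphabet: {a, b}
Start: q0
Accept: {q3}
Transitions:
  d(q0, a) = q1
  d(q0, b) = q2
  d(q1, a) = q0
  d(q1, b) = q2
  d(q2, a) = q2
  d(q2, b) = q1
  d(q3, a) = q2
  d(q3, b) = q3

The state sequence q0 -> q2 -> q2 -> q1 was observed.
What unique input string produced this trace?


Trace back each transition to find the symbol:
  q0 --[b]--> q2
  q2 --[a]--> q2
  q2 --[b]--> q1

"bab"


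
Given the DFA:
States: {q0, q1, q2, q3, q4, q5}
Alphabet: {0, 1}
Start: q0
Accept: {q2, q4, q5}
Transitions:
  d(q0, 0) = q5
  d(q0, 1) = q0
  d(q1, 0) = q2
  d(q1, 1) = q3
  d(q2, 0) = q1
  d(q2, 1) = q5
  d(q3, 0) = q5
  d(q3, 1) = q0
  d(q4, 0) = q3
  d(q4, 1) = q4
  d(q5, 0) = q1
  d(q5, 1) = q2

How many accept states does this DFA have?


Accept states listed: {q2, q4, q5}
Counting: q2(1) q4(2) q5(3)

3


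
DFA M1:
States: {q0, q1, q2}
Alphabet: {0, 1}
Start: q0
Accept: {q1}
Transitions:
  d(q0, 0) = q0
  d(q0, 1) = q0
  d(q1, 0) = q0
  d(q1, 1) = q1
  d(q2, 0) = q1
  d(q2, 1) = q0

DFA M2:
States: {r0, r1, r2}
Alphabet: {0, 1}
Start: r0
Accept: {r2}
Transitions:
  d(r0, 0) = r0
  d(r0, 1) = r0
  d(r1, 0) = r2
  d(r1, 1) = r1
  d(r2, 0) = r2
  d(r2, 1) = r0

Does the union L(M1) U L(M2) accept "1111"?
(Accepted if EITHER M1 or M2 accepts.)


M1: final=q0 accepted=False
M2: final=r0 accepted=False

No, union rejects (neither accepts)


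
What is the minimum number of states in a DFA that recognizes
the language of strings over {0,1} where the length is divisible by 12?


States track (length) mod 12.
Need 12 states: one per remainder 0..11; accept = remainder 0.

12


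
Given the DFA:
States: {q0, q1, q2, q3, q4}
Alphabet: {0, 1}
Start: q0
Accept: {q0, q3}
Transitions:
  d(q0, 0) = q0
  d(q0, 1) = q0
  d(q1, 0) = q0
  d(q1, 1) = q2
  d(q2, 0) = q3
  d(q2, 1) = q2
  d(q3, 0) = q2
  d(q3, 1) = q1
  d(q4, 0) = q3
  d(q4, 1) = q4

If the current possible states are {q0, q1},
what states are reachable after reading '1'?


Apply transition on '1' from each current state:
  d(q0, 1) = q0
  d(q1, 1) = q2

{q0, q2}


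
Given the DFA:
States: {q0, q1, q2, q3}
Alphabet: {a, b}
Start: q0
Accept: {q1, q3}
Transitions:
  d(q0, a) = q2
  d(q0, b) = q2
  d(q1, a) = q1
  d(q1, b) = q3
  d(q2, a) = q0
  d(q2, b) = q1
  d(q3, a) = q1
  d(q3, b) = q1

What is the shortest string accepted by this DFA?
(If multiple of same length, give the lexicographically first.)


BFS by string length (lex-first path to each state shown):
  len 0: q0<-""
  len 1: q2<-"a"
  len 2: q0<-"aa", q1<-"ab"
Found accept state at length 2.

"ab"


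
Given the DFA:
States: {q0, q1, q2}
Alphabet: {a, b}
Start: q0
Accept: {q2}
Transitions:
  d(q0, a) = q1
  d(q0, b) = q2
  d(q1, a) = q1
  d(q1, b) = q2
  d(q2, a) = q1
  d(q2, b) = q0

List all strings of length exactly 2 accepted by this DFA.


All strings of length 2: 4 total
Accepted: 1

"ab"


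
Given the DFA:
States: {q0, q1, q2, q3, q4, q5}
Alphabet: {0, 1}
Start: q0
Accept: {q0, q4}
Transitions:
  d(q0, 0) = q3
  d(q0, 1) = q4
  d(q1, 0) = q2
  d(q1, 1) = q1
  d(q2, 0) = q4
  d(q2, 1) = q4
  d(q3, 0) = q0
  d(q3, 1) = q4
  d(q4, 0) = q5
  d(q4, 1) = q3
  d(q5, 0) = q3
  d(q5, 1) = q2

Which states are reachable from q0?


BFS from q0:
  layer 0: {q0}
  layer 1: {q3, q4}
  layer 2: {q5}
  layer 3: {q2}

{q0, q2, q3, q4, q5}


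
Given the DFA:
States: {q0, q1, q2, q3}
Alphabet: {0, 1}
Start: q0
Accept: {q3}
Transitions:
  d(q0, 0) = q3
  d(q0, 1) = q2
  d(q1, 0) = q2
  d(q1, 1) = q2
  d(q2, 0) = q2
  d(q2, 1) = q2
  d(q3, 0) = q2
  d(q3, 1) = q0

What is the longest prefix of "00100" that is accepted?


Run the DFA, marking each prefix where the state is accepting:
  "" -> q0 [reject]
  "0" -> q3 [accept]
  "00" -> q2 [reject]
  "001" -> q2 [reject]
  "0010" -> q2 [reject]
  "00100" -> q2 [reject]

"0"


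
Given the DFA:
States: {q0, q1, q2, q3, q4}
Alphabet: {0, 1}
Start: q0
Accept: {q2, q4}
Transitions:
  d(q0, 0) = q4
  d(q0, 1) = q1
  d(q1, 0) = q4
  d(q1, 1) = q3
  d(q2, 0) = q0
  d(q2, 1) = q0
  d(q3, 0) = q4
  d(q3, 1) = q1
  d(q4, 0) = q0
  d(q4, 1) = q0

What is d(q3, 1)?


Looking up transition d(q3, 1)

q1


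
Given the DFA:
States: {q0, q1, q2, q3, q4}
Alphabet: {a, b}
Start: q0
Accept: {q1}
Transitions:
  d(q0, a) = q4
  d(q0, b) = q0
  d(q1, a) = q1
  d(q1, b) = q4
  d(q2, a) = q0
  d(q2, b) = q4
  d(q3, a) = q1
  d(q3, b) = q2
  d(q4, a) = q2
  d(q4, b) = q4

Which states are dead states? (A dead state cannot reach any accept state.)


Forward reachability from each state:
  q0 -> reaches {q0, q2, q4}, no accept state (dead)
  q1 -> reaches accept state q1 (live)
  q2 -> reaches {q0, q2, q4}, no accept state (dead)
  q3 -> reaches accept state q1 (live)
  q4 -> reaches {q0, q2, q4}, no accept state (dead)

{q0, q2, q4}


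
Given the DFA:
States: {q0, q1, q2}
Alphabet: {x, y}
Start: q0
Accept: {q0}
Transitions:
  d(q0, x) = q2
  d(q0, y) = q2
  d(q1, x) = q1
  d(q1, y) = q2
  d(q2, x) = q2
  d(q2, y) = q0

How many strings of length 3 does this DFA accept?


Enumerating all length-3 strings:
  "xxx" -> q2 [reject]
  "xxy" -> q0 [accept]
  "xyx" -> q2 [reject]
  "xyy" -> q2 [reject]
  "yxx" -> q2 [reject]
  "yxy" -> q0 [accept]
  "yyx" -> q2 [reject]
  "yyy" -> q2 [reject]

2 out of 8


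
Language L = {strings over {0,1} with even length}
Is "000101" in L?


length = 6; 6 mod 2 = 0

Yes, "000101" is in L


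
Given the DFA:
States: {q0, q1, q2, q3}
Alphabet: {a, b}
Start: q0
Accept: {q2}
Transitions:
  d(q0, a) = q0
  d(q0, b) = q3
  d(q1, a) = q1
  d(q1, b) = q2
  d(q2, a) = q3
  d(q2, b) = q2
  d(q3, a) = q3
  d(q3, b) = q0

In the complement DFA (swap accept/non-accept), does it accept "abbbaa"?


Trace: q0 -> q0 -> q3 -> q0 -> q3 -> q3 -> q3
Final: q3
Original accept: {q2}
Complement: q3 is not in original accept

Yes, complement accepts (original rejects)


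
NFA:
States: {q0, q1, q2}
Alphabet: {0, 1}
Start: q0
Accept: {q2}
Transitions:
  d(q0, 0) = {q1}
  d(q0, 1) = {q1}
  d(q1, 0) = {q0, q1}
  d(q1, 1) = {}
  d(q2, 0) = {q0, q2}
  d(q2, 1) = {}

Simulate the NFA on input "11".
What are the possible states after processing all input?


Start: {q0}
  --1--> {q1}
  --1--> {}

{} (empty set, no valid transitions)


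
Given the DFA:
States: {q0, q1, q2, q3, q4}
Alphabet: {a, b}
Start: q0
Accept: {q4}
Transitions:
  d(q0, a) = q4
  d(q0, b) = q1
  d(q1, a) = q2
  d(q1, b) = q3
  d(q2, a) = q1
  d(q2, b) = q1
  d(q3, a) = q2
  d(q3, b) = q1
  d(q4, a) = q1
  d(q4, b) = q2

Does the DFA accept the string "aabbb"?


Trace: q0 -> q4 -> q1 -> q3 -> q1 -> q3
Final state: q3
Accept states: {q4}

No, rejected (final state q3 is not an accept state)


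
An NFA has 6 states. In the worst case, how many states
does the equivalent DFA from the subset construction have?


Subset construction: one DFA state per subset of NFA states.
2^6 = 64

64


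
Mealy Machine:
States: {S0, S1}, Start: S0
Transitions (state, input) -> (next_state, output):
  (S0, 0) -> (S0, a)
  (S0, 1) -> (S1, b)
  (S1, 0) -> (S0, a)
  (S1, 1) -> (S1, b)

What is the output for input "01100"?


Step-by-step:
  (S0, 0) -> (S0, a)
  (S0, 1) -> (S1, b)
  (S1, 1) -> (S1, b)
  (S1, 0) -> (S0, a)
  (S0, 0) -> (S0, a)

"abbaa"


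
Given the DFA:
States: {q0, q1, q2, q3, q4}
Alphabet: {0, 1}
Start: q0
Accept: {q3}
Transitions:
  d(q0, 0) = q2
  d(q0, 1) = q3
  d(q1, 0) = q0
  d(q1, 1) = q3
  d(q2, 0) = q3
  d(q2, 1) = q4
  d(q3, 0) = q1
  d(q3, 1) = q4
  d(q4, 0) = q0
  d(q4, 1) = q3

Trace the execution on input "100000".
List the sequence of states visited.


Input: 100000
d(q0, 1) = q3
d(q3, 0) = q1
d(q1, 0) = q0
d(q0, 0) = q2
d(q2, 0) = q3
d(q3, 0) = q1


q0 -> q3 -> q1 -> q0 -> q2 -> q3 -> q1


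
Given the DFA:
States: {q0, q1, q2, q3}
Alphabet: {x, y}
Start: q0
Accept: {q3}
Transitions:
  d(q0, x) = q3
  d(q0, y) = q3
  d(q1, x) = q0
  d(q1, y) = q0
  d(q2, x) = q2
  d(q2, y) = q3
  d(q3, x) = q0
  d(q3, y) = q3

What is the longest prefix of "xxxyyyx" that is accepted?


Run the DFA, marking each prefix where the state is accepting:
  "" -> q0 [reject]
  "x" -> q3 [accept]
  "xx" -> q0 [reject]
  "xxx" -> q3 [accept]
  "xxxy" -> q3 [accept]
  "xxxyy" -> q3 [accept]
  "xxxyyy" -> q3 [accept]
  "xxxyyyx" -> q0 [reject]

"xxxyyy"


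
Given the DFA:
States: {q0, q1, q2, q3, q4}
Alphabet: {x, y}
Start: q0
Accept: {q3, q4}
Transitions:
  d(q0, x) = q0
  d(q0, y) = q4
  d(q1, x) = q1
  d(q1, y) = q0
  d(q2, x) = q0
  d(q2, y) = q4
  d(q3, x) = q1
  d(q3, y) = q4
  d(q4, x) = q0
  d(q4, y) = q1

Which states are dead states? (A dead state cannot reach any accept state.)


Forward reachability from each state:
  q0 -> reaches accept state q4 (live)
  q1 -> reaches accept state q4 (live)
  q2 -> reaches accept state q4 (live)
  q3 -> reaches accept state q3 (live)
  q4 -> reaches accept state q4 (live)

None (all states can reach an accept state)


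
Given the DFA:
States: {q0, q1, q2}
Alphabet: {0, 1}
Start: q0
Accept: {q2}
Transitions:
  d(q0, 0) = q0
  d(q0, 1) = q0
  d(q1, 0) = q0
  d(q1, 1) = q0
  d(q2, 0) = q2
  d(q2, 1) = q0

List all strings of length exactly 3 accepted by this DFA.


All strings of length 3: 8 total
Accepted: 0

None


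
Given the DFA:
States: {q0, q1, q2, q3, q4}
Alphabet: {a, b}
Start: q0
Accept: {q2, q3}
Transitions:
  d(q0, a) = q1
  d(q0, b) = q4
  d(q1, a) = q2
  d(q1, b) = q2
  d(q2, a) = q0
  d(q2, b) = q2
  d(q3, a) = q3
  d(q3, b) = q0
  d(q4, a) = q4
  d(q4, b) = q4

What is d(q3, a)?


Looking up transition d(q3, a)

q3


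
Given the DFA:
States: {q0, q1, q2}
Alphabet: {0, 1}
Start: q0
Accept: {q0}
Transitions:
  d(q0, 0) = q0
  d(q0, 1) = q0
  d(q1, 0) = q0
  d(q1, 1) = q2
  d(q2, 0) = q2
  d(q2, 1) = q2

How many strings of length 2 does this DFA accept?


Enumerating all length-2 strings:
  "00" -> q0 [accept]
  "01" -> q0 [accept]
  "10" -> q0 [accept]
  "11" -> q0 [accept]

4 out of 4


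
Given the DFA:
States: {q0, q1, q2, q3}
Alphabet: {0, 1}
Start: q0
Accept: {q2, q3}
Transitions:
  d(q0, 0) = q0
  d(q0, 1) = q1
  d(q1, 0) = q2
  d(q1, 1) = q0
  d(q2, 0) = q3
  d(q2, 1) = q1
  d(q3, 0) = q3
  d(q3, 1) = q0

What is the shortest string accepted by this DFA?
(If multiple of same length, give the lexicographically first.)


BFS by string length (lex-first path to each state shown):
  len 0: q0<-""
  len 1: q0<-"0", q1<-"1"
  len 2: q0<-"00", q1<-"01", q2<-"10"
Found accept state at length 2.

"10"


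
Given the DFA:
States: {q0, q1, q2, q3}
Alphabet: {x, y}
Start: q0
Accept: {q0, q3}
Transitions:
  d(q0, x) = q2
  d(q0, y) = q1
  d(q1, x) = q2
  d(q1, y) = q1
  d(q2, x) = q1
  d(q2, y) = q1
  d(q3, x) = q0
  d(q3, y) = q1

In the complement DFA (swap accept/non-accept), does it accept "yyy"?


Trace: q0 -> q1 -> q1 -> q1
Final: q1
Original accept: {q0, q3}
Complement: q1 is not in original accept

Yes, complement accepts (original rejects)


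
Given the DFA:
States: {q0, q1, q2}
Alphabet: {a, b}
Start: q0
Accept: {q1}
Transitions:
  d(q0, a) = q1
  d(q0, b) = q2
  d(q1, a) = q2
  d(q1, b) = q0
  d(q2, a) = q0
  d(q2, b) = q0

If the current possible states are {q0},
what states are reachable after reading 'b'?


Apply transition on 'b' from each current state:
  d(q0, b) = q2

{q2}


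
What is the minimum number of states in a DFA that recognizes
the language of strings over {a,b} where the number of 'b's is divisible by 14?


States track (count of 'b') mod 14.
Need 14 states: one per remainder 0..13; accept = remainder 0.

14


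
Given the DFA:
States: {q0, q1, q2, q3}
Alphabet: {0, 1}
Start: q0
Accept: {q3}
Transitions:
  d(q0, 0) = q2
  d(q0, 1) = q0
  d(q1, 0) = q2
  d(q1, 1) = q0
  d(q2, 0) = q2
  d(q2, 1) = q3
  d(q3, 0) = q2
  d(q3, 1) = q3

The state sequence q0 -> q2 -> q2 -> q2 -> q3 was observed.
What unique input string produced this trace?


Trace back each transition to find the symbol:
  q0 --[0]--> q2
  q2 --[0]--> q2
  q2 --[0]--> q2
  q2 --[1]--> q3

"0001"


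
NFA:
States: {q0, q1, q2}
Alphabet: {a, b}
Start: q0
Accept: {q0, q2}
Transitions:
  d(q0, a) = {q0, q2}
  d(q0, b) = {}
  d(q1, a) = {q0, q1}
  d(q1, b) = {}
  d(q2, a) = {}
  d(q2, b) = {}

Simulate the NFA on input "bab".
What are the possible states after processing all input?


Start: {q0}
  --b--> {}
  --a--> {}
  --b--> {}

{} (empty set, no valid transitions)


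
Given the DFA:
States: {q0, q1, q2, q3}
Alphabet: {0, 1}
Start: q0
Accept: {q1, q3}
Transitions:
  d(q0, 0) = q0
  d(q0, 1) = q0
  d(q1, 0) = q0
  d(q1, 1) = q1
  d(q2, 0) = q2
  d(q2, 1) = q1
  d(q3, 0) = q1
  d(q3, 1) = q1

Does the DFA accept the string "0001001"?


Trace: q0 -> q0 -> q0 -> q0 -> q0 -> q0 -> q0 -> q0
Final state: q0
Accept states: {q1, q3}

No, rejected (final state q0 is not an accept state)


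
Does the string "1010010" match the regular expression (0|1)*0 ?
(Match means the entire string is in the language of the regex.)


|string| = 7; first = '1'; last = '0'

Yes, "1010010" matches (0|1)*0


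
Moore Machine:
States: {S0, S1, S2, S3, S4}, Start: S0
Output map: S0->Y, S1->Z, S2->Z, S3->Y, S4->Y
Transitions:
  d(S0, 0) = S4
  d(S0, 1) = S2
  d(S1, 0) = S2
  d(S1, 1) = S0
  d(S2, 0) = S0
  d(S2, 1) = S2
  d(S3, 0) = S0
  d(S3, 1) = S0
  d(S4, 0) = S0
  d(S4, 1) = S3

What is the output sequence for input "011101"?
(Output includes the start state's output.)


Start: S0 (output Y)
  --0--> S4 (output Y)
  --1--> S3 (output Y)
  --1--> S0 (output Y)
  --1--> S2 (output Z)
  --0--> S0 (output Y)
  --1--> S2 (output Z)

"YYYYZYZ"


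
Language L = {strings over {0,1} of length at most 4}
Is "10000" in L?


length = 5

No, "10000" is not in L


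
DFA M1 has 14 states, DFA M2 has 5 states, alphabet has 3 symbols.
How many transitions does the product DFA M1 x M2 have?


Product DFA has 14 * 5 = 70 states.
Each has 3 transitions: 70 * 3 = 210

210


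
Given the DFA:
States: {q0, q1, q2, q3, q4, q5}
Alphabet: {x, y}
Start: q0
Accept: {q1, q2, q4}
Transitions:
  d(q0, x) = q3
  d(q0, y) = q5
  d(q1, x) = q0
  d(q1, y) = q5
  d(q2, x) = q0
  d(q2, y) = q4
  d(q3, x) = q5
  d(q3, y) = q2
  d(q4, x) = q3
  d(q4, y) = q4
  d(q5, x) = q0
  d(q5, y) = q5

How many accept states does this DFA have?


Accept states listed: {q1, q2, q4}
Counting: q1(1) q2(2) q4(3)

3


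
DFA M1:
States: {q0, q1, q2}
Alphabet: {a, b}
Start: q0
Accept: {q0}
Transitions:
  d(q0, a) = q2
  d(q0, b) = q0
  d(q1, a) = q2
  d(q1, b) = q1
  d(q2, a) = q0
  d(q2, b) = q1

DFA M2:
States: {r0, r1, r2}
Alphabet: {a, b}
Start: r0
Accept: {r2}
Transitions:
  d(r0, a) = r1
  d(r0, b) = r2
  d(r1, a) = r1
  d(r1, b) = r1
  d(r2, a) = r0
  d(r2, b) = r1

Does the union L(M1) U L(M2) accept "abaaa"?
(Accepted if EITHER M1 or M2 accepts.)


M1: final=q2 accepted=False
M2: final=r1 accepted=False

No, union rejects (neither accepts)


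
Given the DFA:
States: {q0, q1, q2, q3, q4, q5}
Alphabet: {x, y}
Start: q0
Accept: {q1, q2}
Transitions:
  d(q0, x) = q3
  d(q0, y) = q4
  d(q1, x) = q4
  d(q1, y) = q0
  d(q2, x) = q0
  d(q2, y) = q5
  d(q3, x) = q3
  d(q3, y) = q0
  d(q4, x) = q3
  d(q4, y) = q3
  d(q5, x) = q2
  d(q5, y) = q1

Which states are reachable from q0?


BFS from q0:
  layer 0: {q0}
  layer 1: {q3, q4}

{q0, q3, q4}


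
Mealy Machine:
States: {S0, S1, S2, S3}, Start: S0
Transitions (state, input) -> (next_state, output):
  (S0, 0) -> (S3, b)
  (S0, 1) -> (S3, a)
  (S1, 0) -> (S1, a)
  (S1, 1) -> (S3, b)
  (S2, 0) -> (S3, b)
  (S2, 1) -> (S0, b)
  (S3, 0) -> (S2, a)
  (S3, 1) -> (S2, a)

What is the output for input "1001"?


Step-by-step:
  (S0, 1) -> (S3, a)
  (S3, 0) -> (S2, a)
  (S2, 0) -> (S3, b)
  (S3, 1) -> (S2, a)

"aaba"


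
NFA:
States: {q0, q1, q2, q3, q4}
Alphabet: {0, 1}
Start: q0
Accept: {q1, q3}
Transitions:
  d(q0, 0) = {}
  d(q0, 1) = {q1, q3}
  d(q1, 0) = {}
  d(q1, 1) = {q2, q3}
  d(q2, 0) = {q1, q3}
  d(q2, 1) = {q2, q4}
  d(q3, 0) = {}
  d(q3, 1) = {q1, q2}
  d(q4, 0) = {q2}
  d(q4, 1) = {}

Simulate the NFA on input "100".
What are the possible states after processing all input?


Start: {q0}
  --1--> {q1, q3}
  --0--> {}
  --0--> {}

{} (empty set, no valid transitions)


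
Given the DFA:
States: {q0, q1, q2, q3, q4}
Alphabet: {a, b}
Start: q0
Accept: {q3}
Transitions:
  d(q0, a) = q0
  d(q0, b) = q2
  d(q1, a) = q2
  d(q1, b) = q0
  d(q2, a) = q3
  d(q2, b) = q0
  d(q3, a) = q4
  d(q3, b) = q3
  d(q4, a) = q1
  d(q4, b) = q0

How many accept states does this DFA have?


Accept states listed: {q3}
Counting: q3(1)

1


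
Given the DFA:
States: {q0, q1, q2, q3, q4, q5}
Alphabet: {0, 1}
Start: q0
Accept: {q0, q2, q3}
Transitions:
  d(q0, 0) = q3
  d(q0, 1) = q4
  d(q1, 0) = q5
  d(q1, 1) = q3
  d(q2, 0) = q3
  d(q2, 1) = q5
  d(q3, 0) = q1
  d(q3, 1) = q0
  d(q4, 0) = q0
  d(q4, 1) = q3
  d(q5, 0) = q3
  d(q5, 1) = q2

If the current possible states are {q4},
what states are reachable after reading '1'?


Apply transition on '1' from each current state:
  d(q4, 1) = q3

{q3}


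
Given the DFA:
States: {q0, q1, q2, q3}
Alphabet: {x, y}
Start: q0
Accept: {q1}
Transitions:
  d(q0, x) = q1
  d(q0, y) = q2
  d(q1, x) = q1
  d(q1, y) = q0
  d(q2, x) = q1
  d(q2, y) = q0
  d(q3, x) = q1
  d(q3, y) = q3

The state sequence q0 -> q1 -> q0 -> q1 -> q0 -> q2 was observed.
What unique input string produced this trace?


Trace back each transition to find the symbol:
  q0 --[x]--> q1
  q1 --[y]--> q0
  q0 --[x]--> q1
  q1 --[y]--> q0
  q0 --[y]--> q2

"xyxyy"


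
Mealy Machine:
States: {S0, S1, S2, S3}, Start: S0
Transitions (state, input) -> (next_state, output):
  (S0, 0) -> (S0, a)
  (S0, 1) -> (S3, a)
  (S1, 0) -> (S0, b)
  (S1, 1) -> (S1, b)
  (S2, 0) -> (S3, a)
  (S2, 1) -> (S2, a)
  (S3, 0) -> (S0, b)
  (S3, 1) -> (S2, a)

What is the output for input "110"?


Step-by-step:
  (S0, 1) -> (S3, a)
  (S3, 1) -> (S2, a)
  (S2, 0) -> (S3, a)

"aaa"


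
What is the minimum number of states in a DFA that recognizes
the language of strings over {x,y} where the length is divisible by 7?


States track (length) mod 7.
Need 7 states: one per remainder 0..6; accept = remainder 0.

7


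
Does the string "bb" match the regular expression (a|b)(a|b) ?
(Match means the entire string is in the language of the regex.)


|string| = 2; first = 'b'; last = 'b'

Yes, "bb" matches (a|b)(a|b)


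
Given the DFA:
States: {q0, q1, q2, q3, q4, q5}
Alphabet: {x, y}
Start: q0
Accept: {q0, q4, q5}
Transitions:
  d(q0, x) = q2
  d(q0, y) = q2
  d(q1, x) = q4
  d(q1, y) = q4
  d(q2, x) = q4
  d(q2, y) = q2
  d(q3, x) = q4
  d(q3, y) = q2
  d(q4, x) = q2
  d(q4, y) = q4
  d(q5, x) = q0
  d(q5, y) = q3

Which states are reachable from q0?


BFS from q0:
  layer 0: {q0}
  layer 1: {q2}
  layer 2: {q4}

{q0, q2, q4}


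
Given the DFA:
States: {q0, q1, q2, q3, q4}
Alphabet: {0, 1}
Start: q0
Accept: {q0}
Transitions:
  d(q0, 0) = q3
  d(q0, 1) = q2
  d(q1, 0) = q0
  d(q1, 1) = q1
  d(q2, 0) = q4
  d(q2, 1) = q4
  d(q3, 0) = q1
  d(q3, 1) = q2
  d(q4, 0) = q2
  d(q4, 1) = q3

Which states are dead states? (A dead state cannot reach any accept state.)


Forward reachability from each state:
  q0 -> reaches accept state q0 (live)
  q1 -> reaches accept state q0 (live)
  q2 -> reaches accept state q0 (live)
  q3 -> reaches accept state q0 (live)
  q4 -> reaches accept state q0 (live)

None (all states can reach an accept state)


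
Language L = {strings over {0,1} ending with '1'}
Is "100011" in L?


last symbol = '1'

Yes, "100011" is in L


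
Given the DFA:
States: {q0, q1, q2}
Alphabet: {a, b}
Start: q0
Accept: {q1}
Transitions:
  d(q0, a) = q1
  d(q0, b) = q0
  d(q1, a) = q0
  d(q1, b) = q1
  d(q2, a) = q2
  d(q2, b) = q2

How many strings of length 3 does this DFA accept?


Enumerating all length-3 strings:
  "aaa" -> q1 [accept]
  "aab" -> q0 [reject]
  "aba" -> q0 [reject]
  "abb" -> q1 [accept]
  "baa" -> q0 [reject]
  "bab" -> q1 [accept]
  "bba" -> q1 [accept]
  "bbb" -> q0 [reject]

4 out of 8


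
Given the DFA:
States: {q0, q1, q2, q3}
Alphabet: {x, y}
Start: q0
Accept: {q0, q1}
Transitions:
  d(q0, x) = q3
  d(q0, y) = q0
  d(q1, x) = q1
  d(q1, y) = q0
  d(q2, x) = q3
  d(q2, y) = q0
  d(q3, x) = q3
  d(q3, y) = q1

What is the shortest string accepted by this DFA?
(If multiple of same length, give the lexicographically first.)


BFS by string length (lex-first path to each state shown):
  len 0: q0<-""
Found accept state at length 0.

"" (empty string)


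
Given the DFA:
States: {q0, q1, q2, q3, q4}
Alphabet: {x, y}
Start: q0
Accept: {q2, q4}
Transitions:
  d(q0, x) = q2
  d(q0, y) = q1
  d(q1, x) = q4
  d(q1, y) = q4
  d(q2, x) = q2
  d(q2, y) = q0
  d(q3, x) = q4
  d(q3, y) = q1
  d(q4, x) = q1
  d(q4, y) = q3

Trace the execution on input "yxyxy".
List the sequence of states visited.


Input: yxyxy
d(q0, y) = q1
d(q1, x) = q4
d(q4, y) = q3
d(q3, x) = q4
d(q4, y) = q3


q0 -> q1 -> q4 -> q3 -> q4 -> q3


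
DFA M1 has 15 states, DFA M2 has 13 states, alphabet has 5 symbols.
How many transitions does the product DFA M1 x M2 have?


Product DFA has 15 * 13 = 195 states.
Each has 5 transitions: 195 * 5 = 975

975


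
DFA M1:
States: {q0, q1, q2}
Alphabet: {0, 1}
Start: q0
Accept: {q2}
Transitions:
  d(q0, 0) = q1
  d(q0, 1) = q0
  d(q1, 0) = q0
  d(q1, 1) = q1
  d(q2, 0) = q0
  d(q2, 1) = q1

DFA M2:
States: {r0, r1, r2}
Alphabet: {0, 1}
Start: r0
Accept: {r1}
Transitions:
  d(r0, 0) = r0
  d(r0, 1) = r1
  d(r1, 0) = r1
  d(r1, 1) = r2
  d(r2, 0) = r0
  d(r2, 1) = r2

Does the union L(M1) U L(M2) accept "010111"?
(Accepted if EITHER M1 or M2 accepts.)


M1: final=q0 accepted=False
M2: final=r2 accepted=False

No, union rejects (neither accepts)


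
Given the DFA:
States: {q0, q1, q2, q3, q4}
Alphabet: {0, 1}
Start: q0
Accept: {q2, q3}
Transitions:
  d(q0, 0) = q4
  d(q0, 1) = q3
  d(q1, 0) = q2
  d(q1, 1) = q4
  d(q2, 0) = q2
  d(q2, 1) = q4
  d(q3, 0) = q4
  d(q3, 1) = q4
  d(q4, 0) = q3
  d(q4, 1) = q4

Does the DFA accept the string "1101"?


Trace: q0 -> q3 -> q4 -> q3 -> q4
Final state: q4
Accept states: {q2, q3}

No, rejected (final state q4 is not an accept state)


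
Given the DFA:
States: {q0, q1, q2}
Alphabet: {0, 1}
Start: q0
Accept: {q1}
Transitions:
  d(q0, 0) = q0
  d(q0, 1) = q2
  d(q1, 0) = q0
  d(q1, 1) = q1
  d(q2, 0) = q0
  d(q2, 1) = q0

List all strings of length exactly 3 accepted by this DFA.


All strings of length 3: 8 total
Accepted: 0

None


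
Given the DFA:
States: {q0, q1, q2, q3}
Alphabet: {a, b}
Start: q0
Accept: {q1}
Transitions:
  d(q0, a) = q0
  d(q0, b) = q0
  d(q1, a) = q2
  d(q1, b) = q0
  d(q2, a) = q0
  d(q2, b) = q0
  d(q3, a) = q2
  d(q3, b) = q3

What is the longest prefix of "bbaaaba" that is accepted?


Run the DFA, marking each prefix where the state is accepting:
  "" -> q0 [reject]
  "b" -> q0 [reject]
  "bb" -> q0 [reject]
  "bba" -> q0 [reject]
  "bbaa" -> q0 [reject]
  "bbaaa" -> q0 [reject]
  "bbaaab" -> q0 [reject]
  "bbaaaba" -> q0 [reject]

No prefix is accepted


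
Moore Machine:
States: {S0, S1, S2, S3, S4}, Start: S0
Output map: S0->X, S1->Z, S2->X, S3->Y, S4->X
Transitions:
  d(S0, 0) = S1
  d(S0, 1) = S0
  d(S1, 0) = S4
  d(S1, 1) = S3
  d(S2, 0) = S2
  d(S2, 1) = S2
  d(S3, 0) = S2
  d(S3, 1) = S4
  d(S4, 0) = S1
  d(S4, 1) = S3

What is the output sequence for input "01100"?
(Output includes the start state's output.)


Start: S0 (output X)
  --0--> S1 (output Z)
  --1--> S3 (output Y)
  --1--> S4 (output X)
  --0--> S1 (output Z)
  --0--> S4 (output X)

"XZYXZX"


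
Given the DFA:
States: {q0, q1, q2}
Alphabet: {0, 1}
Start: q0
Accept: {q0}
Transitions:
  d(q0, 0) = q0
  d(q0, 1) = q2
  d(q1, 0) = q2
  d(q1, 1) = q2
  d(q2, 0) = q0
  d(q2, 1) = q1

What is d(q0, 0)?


Looking up transition d(q0, 0)

q0


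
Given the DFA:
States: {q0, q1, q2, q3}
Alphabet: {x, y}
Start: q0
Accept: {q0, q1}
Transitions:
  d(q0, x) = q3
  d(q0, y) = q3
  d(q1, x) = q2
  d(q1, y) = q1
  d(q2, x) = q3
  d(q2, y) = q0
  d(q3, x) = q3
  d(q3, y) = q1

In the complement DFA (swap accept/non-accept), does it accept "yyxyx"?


Trace: q0 -> q3 -> q1 -> q2 -> q0 -> q3
Final: q3
Original accept: {q0, q1}
Complement: q3 is not in original accept

Yes, complement accepts (original rejects)


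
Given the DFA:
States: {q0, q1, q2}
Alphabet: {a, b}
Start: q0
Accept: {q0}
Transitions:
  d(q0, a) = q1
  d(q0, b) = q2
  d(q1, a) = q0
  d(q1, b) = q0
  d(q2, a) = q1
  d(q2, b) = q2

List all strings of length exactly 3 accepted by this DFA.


All strings of length 3: 8 total
Accepted: 2

"baa", "bab"


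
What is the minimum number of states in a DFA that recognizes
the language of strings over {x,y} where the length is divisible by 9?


States track (length) mod 9.
Need 9 states: one per remainder 0..8; accept = remainder 0.

9


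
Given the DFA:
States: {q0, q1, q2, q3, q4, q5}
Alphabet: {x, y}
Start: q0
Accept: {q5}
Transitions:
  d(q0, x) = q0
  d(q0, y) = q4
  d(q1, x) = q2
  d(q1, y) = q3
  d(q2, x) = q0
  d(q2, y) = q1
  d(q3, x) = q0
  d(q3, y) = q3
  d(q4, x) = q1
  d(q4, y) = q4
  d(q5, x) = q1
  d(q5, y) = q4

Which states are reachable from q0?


BFS from q0:
  layer 0: {q0}
  layer 1: {q4}
  layer 2: {q1}
  layer 3: {q2, q3}

{q0, q1, q2, q3, q4}


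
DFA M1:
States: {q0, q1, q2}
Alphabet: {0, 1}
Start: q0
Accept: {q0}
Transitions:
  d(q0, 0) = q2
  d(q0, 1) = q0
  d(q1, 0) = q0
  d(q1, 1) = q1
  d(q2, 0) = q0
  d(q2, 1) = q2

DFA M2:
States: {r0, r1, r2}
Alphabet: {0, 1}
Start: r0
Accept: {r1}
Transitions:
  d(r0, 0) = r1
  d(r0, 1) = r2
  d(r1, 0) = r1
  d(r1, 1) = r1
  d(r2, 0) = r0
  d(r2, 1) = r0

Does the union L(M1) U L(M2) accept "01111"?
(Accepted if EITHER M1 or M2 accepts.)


M1: final=q2 accepted=False
M2: final=r1 accepted=True

Yes, union accepts


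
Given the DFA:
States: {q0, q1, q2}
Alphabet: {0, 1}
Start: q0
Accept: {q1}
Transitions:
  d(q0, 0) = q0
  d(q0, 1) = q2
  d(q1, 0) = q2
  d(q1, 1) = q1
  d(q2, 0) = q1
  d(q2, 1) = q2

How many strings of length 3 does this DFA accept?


Enumerating all length-3 strings:
  "000" -> q0 [reject]
  "001" -> q2 [reject]
  "010" -> q1 [accept]
  "011" -> q2 [reject]
  "100" -> q2 [reject]
  "101" -> q1 [accept]
  "110" -> q1 [accept]
  "111" -> q2 [reject]

3 out of 8


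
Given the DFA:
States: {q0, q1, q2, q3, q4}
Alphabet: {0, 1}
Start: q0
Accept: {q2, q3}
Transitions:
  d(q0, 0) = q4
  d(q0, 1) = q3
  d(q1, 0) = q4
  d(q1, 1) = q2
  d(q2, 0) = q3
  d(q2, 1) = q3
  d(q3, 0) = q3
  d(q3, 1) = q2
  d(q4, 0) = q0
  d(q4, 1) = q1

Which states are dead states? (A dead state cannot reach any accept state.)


Forward reachability from each state:
  q0 -> reaches accept state q2 (live)
  q1 -> reaches accept state q2 (live)
  q2 -> reaches accept state q2 (live)
  q3 -> reaches accept state q2 (live)
  q4 -> reaches accept state q2 (live)

None (all states can reach an accept state)


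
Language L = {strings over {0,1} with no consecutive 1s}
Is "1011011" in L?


'11' occurs at index 2

No, "1011011" is not in L


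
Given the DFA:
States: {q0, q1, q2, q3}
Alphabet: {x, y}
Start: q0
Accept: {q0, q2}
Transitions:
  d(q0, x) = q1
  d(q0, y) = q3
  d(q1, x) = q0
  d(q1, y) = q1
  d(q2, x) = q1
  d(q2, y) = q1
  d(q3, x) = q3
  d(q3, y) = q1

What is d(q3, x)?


Looking up transition d(q3, x)

q3


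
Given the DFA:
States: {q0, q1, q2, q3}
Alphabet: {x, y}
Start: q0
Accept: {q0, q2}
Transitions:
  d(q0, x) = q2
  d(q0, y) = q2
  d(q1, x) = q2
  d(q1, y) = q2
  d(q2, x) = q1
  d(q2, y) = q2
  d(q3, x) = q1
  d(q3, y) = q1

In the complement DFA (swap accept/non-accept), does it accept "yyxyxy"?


Trace: q0 -> q2 -> q2 -> q1 -> q2 -> q1 -> q2
Final: q2
Original accept: {q0, q2}
Complement: q2 is in original accept

No, complement rejects (original accepts)


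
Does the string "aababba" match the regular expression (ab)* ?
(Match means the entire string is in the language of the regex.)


|string| = 7; first = 'a'; last = 'a'

No, "aababba" does not match (ab)*


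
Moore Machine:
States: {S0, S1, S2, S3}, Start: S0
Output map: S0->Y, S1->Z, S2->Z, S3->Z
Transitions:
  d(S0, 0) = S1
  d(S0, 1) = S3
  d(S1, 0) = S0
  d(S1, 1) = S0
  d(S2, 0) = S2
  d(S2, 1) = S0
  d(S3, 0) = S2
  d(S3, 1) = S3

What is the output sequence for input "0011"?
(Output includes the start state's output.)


Start: S0 (output Y)
  --0--> S1 (output Z)
  --0--> S0 (output Y)
  --1--> S3 (output Z)
  --1--> S3 (output Z)

"YZYZZ"


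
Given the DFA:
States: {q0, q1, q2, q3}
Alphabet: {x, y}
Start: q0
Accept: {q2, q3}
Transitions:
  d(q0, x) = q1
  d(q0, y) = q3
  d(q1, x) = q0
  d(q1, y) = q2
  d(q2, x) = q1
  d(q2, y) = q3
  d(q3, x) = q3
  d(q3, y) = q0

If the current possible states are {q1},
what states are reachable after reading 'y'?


Apply transition on 'y' from each current state:
  d(q1, y) = q2

{q2}
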